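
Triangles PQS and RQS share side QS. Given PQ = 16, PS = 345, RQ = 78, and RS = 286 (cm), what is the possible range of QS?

From triangle PQS: |16 − 345| < QS < 16 + 345, i.e. 329 < QS < 361.
From triangle RQS: 208 < QS < 364.
Both must hold, so QS lies in the intersection.

329 < QS < 361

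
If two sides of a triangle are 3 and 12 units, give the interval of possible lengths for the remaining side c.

9 < c < 15

By the triangle inequality, c must be less than 3 + 12 = 15 and greater than |3 − 12| = 9.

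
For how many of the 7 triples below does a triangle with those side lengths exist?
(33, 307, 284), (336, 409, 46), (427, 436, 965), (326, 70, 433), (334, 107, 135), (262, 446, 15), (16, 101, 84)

1

(33,284,307): 33+284 > 307 → valid
(46,336,409): 46+336 ≤ 409 → not valid
(427,436,965): 427+436 ≤ 965 → not valid
(70,326,433): 70+326 ≤ 433 → not valid
(107,135,334): 107+135 ≤ 334 → not valid
(15,262,446): 15+262 ≤ 446 → not valid
(16,84,101): 16+84 ≤ 101 → not valid
1 of the 7 triples forms a triangle.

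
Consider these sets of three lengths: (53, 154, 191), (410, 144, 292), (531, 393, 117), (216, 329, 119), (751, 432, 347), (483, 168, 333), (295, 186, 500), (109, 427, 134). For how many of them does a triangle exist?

(53,154,191): 53+154 > 191 → valid
(144,292,410): 144+292 > 410 → valid
(117,393,531): 117+393 ≤ 531 → not valid
(119,216,329): 119+216 > 329 → valid
(347,432,751): 347+432 > 751 → valid
(168,333,483): 168+333 > 483 → valid
(186,295,500): 186+295 ≤ 500 → not valid
(109,134,427): 109+134 ≤ 427 → not valid
5 of the 8 triples form a triangle.

5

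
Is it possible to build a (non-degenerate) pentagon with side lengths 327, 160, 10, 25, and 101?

No

For a pentagon, each side must be shorter than the sum of the others.
Here the longest side is 327, but the remaining 4 sides sum to only 296.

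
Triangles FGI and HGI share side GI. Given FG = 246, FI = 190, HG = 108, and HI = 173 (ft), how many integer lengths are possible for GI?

From triangle FGI: 56 < GI < 436.
From triangle HGI: 65 < GI < 281.
Intersection: 65 < GI < 281, so integers 66 through 280: 215 values.

215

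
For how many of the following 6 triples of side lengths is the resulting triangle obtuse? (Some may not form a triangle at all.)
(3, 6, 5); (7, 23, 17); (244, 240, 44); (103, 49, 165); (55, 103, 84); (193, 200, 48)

4

(3,6,5): 3²+5² = 34 < 36 = 6² → obtuse
(7,23,17): 7²+17² = 338 < 529 = 23² → obtuse
(244,240,44): 44²+240² = 59536 = 244² → right
(103,49,165): 49+103 ≤ 165, not a triangle
(55,103,84): 55²+84² = 10081 < 10609 = 103² → obtuse
(193,200,48): 48²+193² = 39553 < 40000 = 200² → obtuse
4 of the 6 are obtuse.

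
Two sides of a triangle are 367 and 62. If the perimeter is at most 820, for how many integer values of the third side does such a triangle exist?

Triangle inequality: 305 < x < 429. Perimeter ≤ 820 gives x ≤ 820 − 367 − 62 = 391.
So 305 < x ≤ 391; integers 306 through 391: 86 values.

86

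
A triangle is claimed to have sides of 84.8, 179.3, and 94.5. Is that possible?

The two shorter sides sum to 179.3, exactly equal to the longest side 179.3.
That gives only a degenerate (flat) triangle — the inequality must be strict.

No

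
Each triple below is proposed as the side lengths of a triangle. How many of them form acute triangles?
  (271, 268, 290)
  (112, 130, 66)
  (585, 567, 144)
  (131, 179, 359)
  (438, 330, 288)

(271,268,290): 268²+271² = 145265 > 84100 = 290² → acute
(112,130,66): 66²+112² = 16900 = 130² → right
(585,567,144): 144²+567² = 342225 = 585² → right
(131,179,359): 131+179 ≤ 359, not a triangle
(438,330,288): 288²+330² = 191844 = 438² → right
1 of the 5 is acute.

1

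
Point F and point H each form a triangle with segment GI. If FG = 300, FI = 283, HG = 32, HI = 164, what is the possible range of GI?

132 < GI < 196

From triangle FGI: |300 − 283| < GI < 300 + 283, i.e. 17 < GI < 583.
From triangle HGI: 132 < GI < 196.
Both must hold, so GI lies in the intersection.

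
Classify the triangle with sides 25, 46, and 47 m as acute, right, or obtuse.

acute

Compare the square of the longest side to the sum of squares of the other two: 25² + 46² = 2741 > 2209 = 47².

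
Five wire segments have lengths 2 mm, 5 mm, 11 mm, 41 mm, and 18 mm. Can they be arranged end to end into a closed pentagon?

No

For a pentagon, each side must be shorter than the sum of the others.
Here the longest side is 41, but the remaining 4 sides sum to only 36.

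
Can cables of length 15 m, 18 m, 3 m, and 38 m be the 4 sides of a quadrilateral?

For a quadrilateral, each side must be shorter than the sum of the others.
Here the longest side is 38, but the remaining 3 sides sum to only 36.

No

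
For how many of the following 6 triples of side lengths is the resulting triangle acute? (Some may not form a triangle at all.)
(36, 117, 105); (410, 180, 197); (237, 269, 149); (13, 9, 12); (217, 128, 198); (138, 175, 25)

3

(36,117,105): 36²+105² = 12321 < 13689 = 117² → obtuse
(410,180,197): 180+197 ≤ 410, not a triangle
(237,269,149): 149²+237² = 78370 > 72361 = 269² → acute
(13,9,12): 9²+12² = 225 > 169 = 13² → acute
(217,128,198): 128²+198² = 55588 > 47089 = 217² → acute
(138,175,25): 25+138 ≤ 175, not a triangle
3 of the 6 are acute.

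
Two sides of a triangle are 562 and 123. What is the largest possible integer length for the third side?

The third side must be strictly less than 562 + 123 = 685.
The largest integer below 685 is 684.

684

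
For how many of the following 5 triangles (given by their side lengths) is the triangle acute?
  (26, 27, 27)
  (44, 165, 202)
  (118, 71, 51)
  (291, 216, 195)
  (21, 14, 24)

(26,27,27): 26²+27² = 1405 > 729 = 27² → acute
(44,165,202): 44²+165² = 29161 < 40804 = 202² → obtuse
(118,71,51): 51²+71² = 7642 < 13924 = 118² → obtuse
(291,216,195): 195²+216² = 84681 = 291² → right
(21,14,24): 14²+21² = 637 > 576 = 24² → acute
2 of the 5 are acute.

2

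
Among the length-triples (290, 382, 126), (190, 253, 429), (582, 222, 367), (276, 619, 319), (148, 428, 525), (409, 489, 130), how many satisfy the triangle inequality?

(126,290,382): 126+290 > 382 → valid
(190,253,429): 190+253 > 429 → valid
(222,367,582): 222+367 > 582 → valid
(276,319,619): 276+319 ≤ 619 → not valid
(148,428,525): 148+428 > 525 → valid
(130,409,489): 130+409 > 489 → valid
5 of the 6 triples form a triangle.

5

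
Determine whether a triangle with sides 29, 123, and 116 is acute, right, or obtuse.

obtuse

Compare the square of the longest side to the sum of squares of the other two: 29² + 116² = 14297 < 15129 = 123².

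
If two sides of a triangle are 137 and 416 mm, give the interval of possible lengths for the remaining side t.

279 < t < 553

By the triangle inequality, t must be less than 137 + 416 = 553 and greater than |137 − 416| = 279.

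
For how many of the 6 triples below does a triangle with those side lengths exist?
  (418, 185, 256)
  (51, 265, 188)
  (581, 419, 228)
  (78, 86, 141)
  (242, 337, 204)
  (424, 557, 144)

(185,256,418): 185+256 > 418 → valid
(51,188,265): 51+188 ≤ 265 → not valid
(228,419,581): 228+419 > 581 → valid
(78,86,141): 78+86 > 141 → valid
(204,242,337): 204+242 > 337 → valid
(144,424,557): 144+424 > 557 → valid
5 of the 6 triples form a triangle.

5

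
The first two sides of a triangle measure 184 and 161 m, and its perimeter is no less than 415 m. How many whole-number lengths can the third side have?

275

Triangle inequality: 23 < x < 345. Perimeter ≥ 415 gives x ≥ 415 − 184 − 161 = 70.
So 70 ≤ x < 345; integers 70 through 344: 275 values.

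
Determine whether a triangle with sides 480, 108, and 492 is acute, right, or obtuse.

right

Compare the square of the longest side to the sum of squares of the other two: 108² + 480² = 242064 = 492².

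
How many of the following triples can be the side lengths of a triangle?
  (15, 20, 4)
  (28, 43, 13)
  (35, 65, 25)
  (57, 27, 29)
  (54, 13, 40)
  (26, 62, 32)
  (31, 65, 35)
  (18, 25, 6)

(4,15,20): 4+15 ≤ 20 → not valid
(13,28,43): 13+28 ≤ 43 → not valid
(25,35,65): 25+35 ≤ 65 → not valid
(27,29,57): 27+29 ≤ 57 → not valid
(13,40,54): 13+40 ≤ 54 → not valid
(26,32,62): 26+32 ≤ 62 → not valid
(31,35,65): 31+35 > 65 → valid
(6,18,25): 6+18 ≤ 25 → not valid
1 of the 8 triples forms a triangle.

1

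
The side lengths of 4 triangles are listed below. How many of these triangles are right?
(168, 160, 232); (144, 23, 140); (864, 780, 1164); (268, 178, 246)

(168,160,232): 160²+168² = 53824 = 232² → right
(144,23,140): 23²+140² = 20129 < 20736 = 144² → obtuse
(864,780,1164): 780²+864² = 1354896 = 1164² → right
(268,178,246): 178²+246² = 92200 > 71824 = 268² → acute
2 of the 4 are right.

2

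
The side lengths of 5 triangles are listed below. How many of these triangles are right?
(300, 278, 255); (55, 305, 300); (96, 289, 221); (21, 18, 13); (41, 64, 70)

(300,278,255): 255²+278² = 142309 > 90000 = 300² → acute
(55,305,300): 55²+300² = 93025 = 305² → right
(96,289,221): 96²+221² = 58057 < 83521 = 289² → obtuse
(21,18,13): 13²+18² = 493 > 441 = 21² → acute
(41,64,70): 41²+64² = 5777 > 4900 = 70² → acute
1 of the 5 is right.

1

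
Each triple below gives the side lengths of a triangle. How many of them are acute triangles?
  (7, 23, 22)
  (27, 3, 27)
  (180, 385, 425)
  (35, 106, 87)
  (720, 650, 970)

(7,23,22): 7²+22² = 533 > 529 = 23² → acute
(27,3,27): 3²+27² = 738 > 729 = 27² → acute
(180,385,425): 180²+385² = 180625 = 425² → right
(35,106,87): 35²+87² = 8794 < 11236 = 106² → obtuse
(720,650,970): 650²+720² = 940900 = 970² → right
2 of the 5 are acute.

2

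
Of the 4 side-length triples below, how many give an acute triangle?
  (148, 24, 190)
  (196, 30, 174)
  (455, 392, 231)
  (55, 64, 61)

1

(148,24,190): 24+148 ≤ 190, not a triangle
(196,30,174): 30²+174² = 31176 < 38416 = 196² → obtuse
(455,392,231): 231²+392² = 207025 = 455² → right
(55,64,61): 55²+61² = 6746 > 4096 = 64² → acute
1 of the 4 is acute.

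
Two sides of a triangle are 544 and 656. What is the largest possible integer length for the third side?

1199

The third side must be strictly less than 544 + 656 = 1200.
The largest integer below 1200 is 1199.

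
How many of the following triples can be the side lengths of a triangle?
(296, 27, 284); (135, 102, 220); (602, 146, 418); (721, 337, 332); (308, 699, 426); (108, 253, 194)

(27,284,296): 27+284 > 296 → valid
(102,135,220): 102+135 > 220 → valid
(146,418,602): 146+418 ≤ 602 → not valid
(332,337,721): 332+337 ≤ 721 → not valid
(308,426,699): 308+426 > 699 → valid
(108,194,253): 108+194 > 253 → valid
4 of the 6 triples form a triangle.

4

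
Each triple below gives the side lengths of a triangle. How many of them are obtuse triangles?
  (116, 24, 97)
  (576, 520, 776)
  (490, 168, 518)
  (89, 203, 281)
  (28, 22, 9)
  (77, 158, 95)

(116,24,97): 24²+97² = 9985 < 13456 = 116² → obtuse
(576,520,776): 520²+576² = 602176 = 776² → right
(490,168,518): 168²+490² = 268324 = 518² → right
(89,203,281): 89²+203² = 49130 < 78961 = 281² → obtuse
(28,22,9): 9²+22² = 565 < 784 = 28² → obtuse
(77,158,95): 77²+95² = 14954 < 24964 = 158² → obtuse
4 of the 6 are obtuse.

4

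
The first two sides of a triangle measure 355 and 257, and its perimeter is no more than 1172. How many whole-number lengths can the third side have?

462

Triangle inequality: 98 < x < 612. Perimeter ≤ 1172 gives x ≤ 1172 − 355 − 257 = 560.
So 98 < x ≤ 560; integers 99 through 560: 462 values.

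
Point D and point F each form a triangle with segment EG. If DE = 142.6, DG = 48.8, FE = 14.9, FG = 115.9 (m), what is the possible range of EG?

101.0 < EG < 130.8

From triangle DEG: |142.6 − 48.8| < EG < 142.6 + 48.8, i.e. 93.8 < EG < 191.4.
From triangle FEG: 101.0 < EG < 130.8.
Both must hold, so EG lies in the intersection.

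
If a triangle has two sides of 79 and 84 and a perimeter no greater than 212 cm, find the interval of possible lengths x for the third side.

Triangle inequality alone gives 5 < x < 163.
The perimeter condition gives x ≤ 212 − 79 − 84 = 49.
Intersecting the two: 5 < x ≤ 49.

5 < x ≤ 49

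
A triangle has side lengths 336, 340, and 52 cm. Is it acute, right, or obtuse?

Compare the square of the longest side to the sum of squares of the other two: 52² + 336² = 115600 = 340².

right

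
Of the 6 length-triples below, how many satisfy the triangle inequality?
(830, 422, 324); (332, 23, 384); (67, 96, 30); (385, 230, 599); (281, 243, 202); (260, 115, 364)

(324,422,830): 324+422 ≤ 830 → not valid
(23,332,384): 23+332 ≤ 384 → not valid
(30,67,96): 30+67 > 96 → valid
(230,385,599): 230+385 > 599 → valid
(202,243,281): 202+243 > 281 → valid
(115,260,364): 115+260 > 364 → valid
4 of the 6 triples form a triangle.

4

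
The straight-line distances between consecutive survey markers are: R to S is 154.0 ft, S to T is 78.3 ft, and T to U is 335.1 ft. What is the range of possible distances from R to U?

102.8 ≤ RU ≤ 567.4 ft

The maximum is all hops collinear in one direction: 154.0 + 78.3 + 335.1 = 567.4.
The longest hop is 335.1; the others sum to 232.3. Folding the others back against it leaves at least 335.1 − 232.3 = 102.8.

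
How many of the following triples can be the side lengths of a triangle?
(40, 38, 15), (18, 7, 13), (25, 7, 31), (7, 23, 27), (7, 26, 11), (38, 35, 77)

4

(15,38,40): 15+38 > 40 → valid
(7,13,18): 7+13 > 18 → valid
(7,25,31): 7+25 > 31 → valid
(7,23,27): 7+23 > 27 → valid
(7,11,26): 7+11 ≤ 26 → not valid
(35,38,77): 35+38 ≤ 77 → not valid
4 of the 6 triples form a triangle.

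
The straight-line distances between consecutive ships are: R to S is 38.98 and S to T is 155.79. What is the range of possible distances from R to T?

By the triangle inequality, |38.98 − 155.79| ≤ RT ≤ 38.98 + 155.79.

116.81 ≤ RT ≤ 194.77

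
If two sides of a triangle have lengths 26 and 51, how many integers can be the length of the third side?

The third side lies in the open interval (25, 77).
Integers from 26 to 76 inclusive: 76 − 26 + 1 = 51.

51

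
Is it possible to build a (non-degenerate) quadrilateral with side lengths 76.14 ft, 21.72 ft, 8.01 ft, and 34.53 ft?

For a quadrilateral, each side must be shorter than the sum of the others.
Here the longest side is 76.14, but the remaining 3 sides sum to only 64.26.

No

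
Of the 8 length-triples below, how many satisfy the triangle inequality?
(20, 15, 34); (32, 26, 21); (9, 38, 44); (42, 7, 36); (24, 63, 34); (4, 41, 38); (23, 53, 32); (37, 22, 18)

7

(15,20,34): 15+20 > 34 → valid
(21,26,32): 21+26 > 32 → valid
(9,38,44): 9+38 > 44 → valid
(7,36,42): 7+36 > 42 → valid
(24,34,63): 24+34 ≤ 63 → not valid
(4,38,41): 4+38 > 41 → valid
(23,32,53): 23+32 > 53 → valid
(18,22,37): 18+22 > 37 → valid
7 of the 8 triples form a triangle.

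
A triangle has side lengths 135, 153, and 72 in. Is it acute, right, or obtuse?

Compare the square of the longest side to the sum of squares of the other two: 72² + 135² = 23409 = 153².

right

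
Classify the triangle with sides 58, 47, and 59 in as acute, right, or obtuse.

Compare the square of the longest side to the sum of squares of the other two: 47² + 58² = 5573 > 3481 = 59².

acute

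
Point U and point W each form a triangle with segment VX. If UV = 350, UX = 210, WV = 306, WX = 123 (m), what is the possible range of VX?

183 < VX < 429

From triangle UVX: |350 − 210| < VX < 350 + 210, i.e. 140 < VX < 560.
From triangle WVX: 183 < VX < 429.
Both must hold, so VX lies in the intersection.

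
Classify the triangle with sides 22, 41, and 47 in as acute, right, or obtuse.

Compare the square of the longest side to the sum of squares of the other two: 22² + 41² = 2165 < 2209 = 47².

obtuse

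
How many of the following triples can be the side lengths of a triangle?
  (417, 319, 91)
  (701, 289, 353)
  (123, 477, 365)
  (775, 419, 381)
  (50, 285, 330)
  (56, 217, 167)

4

(91,319,417): 91+319 ≤ 417 → not valid
(289,353,701): 289+353 ≤ 701 → not valid
(123,365,477): 123+365 > 477 → valid
(381,419,775): 381+419 > 775 → valid
(50,285,330): 50+285 > 330 → valid
(56,167,217): 56+167 > 217 → valid
4 of the 6 triples form a triangle.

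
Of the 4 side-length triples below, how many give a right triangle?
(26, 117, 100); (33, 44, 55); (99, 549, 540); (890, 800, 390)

3

(26,117,100): 26²+100² = 10676 < 13689 = 117² → obtuse
(33,44,55): 33²+44² = 3025 = 55² → right
(99,549,540): 99²+540² = 301401 = 549² → right
(890,800,390): 390²+800² = 792100 = 890² → right
3 of the 4 are right.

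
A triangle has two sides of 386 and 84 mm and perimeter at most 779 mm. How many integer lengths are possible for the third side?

Triangle inequality: 302 < x < 470. Perimeter ≤ 779 gives x ≤ 779 − 386 − 84 = 309.
So 302 < x ≤ 309; integers 303 through 309: 7 values.

7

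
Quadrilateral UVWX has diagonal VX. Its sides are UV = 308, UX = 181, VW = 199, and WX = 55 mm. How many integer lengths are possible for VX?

From triangle UVX: 127 < VX < 489.
From triangle WVX: 144 < VX < 254.
Intersection: 144 < VX < 254, so integers 145 through 253: 109 values.

109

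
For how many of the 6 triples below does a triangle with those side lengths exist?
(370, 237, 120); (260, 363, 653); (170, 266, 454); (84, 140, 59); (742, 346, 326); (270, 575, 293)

(120,237,370): 120+237 ≤ 370 → not valid
(260,363,653): 260+363 ≤ 653 → not valid
(170,266,454): 170+266 ≤ 454 → not valid
(59,84,140): 59+84 > 140 → valid
(326,346,742): 326+346 ≤ 742 → not valid
(270,293,575): 270+293 ≤ 575 → not valid
1 of the 6 triples forms a triangle.

1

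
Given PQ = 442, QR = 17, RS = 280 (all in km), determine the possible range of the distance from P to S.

The maximum is all hops collinear in one direction: 442 + 17 + 280 = 739.
The longest hop is 442; the others sum to 297. Folding the others back against it leaves at least 442 − 297 = 145.

145 ≤ PS ≤ 739 km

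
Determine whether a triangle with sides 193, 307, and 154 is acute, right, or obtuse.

obtuse

Compare the square of the longest side to the sum of squares of the other two: 154² + 193² = 60965 < 94249 = 307².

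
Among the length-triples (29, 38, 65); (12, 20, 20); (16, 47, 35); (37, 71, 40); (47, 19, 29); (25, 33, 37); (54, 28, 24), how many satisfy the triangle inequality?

6

(29,38,65): 29+38 > 65 → valid
(12,20,20): 12+20 > 20 → valid
(16,35,47): 16+35 > 47 → valid
(37,40,71): 37+40 > 71 → valid
(19,29,47): 19+29 > 47 → valid
(25,33,37): 25+33 > 37 → valid
(24,28,54): 24+28 ≤ 54 → not valid
6 of the 7 triples form a triangle.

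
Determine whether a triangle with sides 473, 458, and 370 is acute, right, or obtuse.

Compare the square of the longest side to the sum of squares of the other two: 370² + 458² = 346664 > 223729 = 473².

acute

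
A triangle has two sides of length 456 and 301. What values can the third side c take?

155 < c < 757

By the triangle inequality, c must be less than 456 + 301 = 757 and greater than |456 − 301| = 155.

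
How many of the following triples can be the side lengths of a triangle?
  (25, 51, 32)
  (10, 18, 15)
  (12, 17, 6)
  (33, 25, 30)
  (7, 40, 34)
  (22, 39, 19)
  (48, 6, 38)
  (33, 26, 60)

(25,32,51): 25+32 > 51 → valid
(10,15,18): 10+15 > 18 → valid
(6,12,17): 6+12 > 17 → valid
(25,30,33): 25+30 > 33 → valid
(7,34,40): 7+34 > 40 → valid
(19,22,39): 19+22 > 39 → valid
(6,38,48): 6+38 ≤ 48 → not valid
(26,33,60): 26+33 ≤ 60 → not valid
6 of the 8 triples form a triangle.

6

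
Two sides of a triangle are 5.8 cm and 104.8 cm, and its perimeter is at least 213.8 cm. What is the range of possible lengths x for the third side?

103.2 ≤ x < 110.6

Triangle inequality alone gives 99.0 < x < 110.6.
The perimeter condition gives x ≥ 213.8 − 5.8 − 104.8 = 103.2.
Intersecting the two: 103.2 ≤ x < 110.6.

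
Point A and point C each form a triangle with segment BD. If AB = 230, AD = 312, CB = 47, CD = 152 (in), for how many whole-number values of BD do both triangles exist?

From triangle ABD: 82 < BD < 542.
From triangle CBD: 105 < BD < 199.
Intersection: 105 < BD < 199, so integers 106 through 198: 93 values.

93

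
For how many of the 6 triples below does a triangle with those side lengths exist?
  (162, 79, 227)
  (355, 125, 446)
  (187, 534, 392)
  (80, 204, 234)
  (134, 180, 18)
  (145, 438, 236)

(79,162,227): 79+162 > 227 → valid
(125,355,446): 125+355 > 446 → valid
(187,392,534): 187+392 > 534 → valid
(80,204,234): 80+204 > 234 → valid
(18,134,180): 18+134 ≤ 180 → not valid
(145,236,438): 145+236 ≤ 438 → not valid
4 of the 6 triples form a triangle.

4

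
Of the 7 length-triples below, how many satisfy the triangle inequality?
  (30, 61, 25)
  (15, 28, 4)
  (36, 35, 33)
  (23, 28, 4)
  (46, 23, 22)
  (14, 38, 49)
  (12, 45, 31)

(25,30,61): 25+30 ≤ 61 → not valid
(4,15,28): 4+15 ≤ 28 → not valid
(33,35,36): 33+35 > 36 → valid
(4,23,28): 4+23 ≤ 28 → not valid
(22,23,46): 22+23 ≤ 46 → not valid
(14,38,49): 14+38 > 49 → valid
(12,31,45): 12+31 ≤ 45 → not valid
2 of the 7 triples form a triangle.

2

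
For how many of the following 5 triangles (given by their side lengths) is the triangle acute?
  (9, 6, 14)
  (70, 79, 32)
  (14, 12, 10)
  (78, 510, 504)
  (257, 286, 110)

(9,6,14): 6²+9² = 117 < 196 = 14² → obtuse
(70,79,32): 32²+70² = 5924 < 6241 = 79² → obtuse
(14,12,10): 10²+12² = 244 > 196 = 14² → acute
(78,510,504): 78²+504² = 260100 = 510² → right
(257,286,110): 110²+257² = 78149 < 81796 = 286² → obtuse
1 of the 5 is acute.

1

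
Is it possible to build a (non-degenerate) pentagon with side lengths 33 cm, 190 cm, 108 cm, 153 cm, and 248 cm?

Yes

A pentagon exists iff every side is shorter than the sum of the others — equivalently, the longest side is less than the sum of the rest.
Longest side 248 < 484 (sum of the remaining 4), so yes.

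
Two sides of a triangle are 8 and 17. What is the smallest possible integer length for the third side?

10

The third side must be strictly greater than |8 − 17| = 9.
The smallest integer above 9 is 10.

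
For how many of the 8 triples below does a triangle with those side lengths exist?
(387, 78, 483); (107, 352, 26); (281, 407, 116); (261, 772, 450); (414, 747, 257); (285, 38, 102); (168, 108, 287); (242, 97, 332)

1

(78,387,483): 78+387 ≤ 483 → not valid
(26,107,352): 26+107 ≤ 352 → not valid
(116,281,407): 116+281 ≤ 407 → not valid
(261,450,772): 261+450 ≤ 772 → not valid
(257,414,747): 257+414 ≤ 747 → not valid
(38,102,285): 38+102 ≤ 285 → not valid
(108,168,287): 108+168 ≤ 287 → not valid
(97,242,332): 97+242 > 332 → valid
1 of the 8 triples forms a triangle.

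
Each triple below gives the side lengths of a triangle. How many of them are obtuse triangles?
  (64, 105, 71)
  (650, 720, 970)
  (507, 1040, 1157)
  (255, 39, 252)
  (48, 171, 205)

(64,105,71): 64²+71² = 9137 < 11025 = 105² → obtuse
(650,720,970): 650²+720² = 940900 = 970² → right
(507,1040,1157): 507²+1040² = 1338649 = 1157² → right
(255,39,252): 39²+252² = 65025 = 255² → right
(48,171,205): 48²+171² = 31545 < 42025 = 205² → obtuse
2 of the 5 are obtuse.

2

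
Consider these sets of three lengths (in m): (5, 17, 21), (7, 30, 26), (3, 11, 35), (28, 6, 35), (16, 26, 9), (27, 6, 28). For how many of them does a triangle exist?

3

(5,17,21): 5+17 > 21 → valid
(7,26,30): 7+26 > 30 → valid
(3,11,35): 3+11 ≤ 35 → not valid
(6,28,35): 6+28 ≤ 35 → not valid
(9,16,26): 9+16 ≤ 26 → not valid
(6,27,28): 6+27 > 28 → valid
3 of the 6 triples form a triangle.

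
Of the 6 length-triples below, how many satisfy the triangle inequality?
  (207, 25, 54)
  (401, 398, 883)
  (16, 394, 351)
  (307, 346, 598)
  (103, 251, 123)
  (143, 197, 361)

(25,54,207): 25+54 ≤ 207 → not valid
(398,401,883): 398+401 ≤ 883 → not valid
(16,351,394): 16+351 ≤ 394 → not valid
(307,346,598): 307+346 > 598 → valid
(103,123,251): 103+123 ≤ 251 → not valid
(143,197,361): 143+197 ≤ 361 → not valid
1 of the 6 triples forms a triangle.

1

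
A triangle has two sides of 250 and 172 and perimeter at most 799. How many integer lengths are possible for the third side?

Triangle inequality: 78 < x < 422. Perimeter ≤ 799 gives x ≤ 799 − 250 − 172 = 377.
So 78 < x ≤ 377; integers 79 through 377: 299 values.

299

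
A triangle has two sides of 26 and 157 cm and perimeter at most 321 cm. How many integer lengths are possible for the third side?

Triangle inequality: 131 < x < 183. Perimeter ≤ 321 gives x ≤ 321 − 26 − 157 = 138.
So 131 < x ≤ 138; integers 132 through 138: 7 values.

7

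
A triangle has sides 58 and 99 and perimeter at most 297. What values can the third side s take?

41 < s ≤ 140

Triangle inequality alone gives 41 < s < 157.
The perimeter condition gives s ≤ 297 − 58 − 99 = 140.
Intersecting the two: 41 < s ≤ 140.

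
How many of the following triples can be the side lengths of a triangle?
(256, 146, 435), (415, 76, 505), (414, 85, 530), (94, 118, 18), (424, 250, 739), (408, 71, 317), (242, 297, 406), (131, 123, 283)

(146,256,435): 146+256 ≤ 435 → not valid
(76,415,505): 76+415 ≤ 505 → not valid
(85,414,530): 85+414 ≤ 530 → not valid
(18,94,118): 18+94 ≤ 118 → not valid
(250,424,739): 250+424 ≤ 739 → not valid
(71,317,408): 71+317 ≤ 408 → not valid
(242,297,406): 242+297 > 406 → valid
(123,131,283): 123+131 ≤ 283 → not valid
1 of the 8 triples forms a triangle.

1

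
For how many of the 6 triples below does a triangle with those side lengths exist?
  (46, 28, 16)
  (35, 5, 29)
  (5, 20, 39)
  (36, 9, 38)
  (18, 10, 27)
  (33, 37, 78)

(16,28,46): 16+28 ≤ 46 → not valid
(5,29,35): 5+29 ≤ 35 → not valid
(5,20,39): 5+20 ≤ 39 → not valid
(9,36,38): 9+36 > 38 → valid
(10,18,27): 10+18 > 27 → valid
(33,37,78): 33+37 ≤ 78 → not valid
2 of the 6 triples form a triangle.

2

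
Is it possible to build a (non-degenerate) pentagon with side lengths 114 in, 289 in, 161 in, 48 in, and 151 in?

A pentagon exists iff every side is shorter than the sum of the others — equivalently, the longest side is less than the sum of the rest.
Longest side 289 < 474 (sum of the remaining 4), so yes.

Yes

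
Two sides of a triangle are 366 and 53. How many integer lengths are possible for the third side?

105

The third side lies in the open interval (313, 419).
Integers from 314 to 418 inclusive: 418 − 314 + 1 = 105.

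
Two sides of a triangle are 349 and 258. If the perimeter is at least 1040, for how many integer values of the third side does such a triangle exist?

Triangle inequality: 91 < x < 607. Perimeter ≥ 1040 gives x ≥ 1040 − 349 − 258 = 433.
So 433 ≤ x < 607; integers 433 through 606: 174 values.

174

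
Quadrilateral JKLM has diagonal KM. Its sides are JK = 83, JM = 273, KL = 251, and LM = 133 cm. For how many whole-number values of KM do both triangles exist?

165

From triangle JKM: 190 < KM < 356.
From triangle LKM: 118 < KM < 384.
Intersection: 190 < KM < 356, so integers 191 through 355: 165 values.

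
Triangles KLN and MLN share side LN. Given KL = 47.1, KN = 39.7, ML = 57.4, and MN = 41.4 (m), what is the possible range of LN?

16.0 < LN < 86.8

From triangle KLN: |47.1 − 39.7| < LN < 47.1 + 39.7, i.e. 7.4 < LN < 86.8.
From triangle MLN: 16.0 < LN < 98.8.
Both must hold, so LN lies in the intersection.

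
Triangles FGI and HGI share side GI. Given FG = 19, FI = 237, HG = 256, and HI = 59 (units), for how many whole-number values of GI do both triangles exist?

37

From triangle FGI: 218 < GI < 256.
From triangle HGI: 197 < GI < 315.
Intersection: 218 < GI < 256, so integers 219 through 255: 37 values.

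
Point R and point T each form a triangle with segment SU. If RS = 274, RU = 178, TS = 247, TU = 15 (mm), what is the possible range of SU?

232 < SU < 262

From triangle RSU: |274 − 178| < SU < 274 + 178, i.e. 96 < SU < 452.
From triangle TSU: 232 < SU < 262.
Both must hold, so SU lies in the intersection.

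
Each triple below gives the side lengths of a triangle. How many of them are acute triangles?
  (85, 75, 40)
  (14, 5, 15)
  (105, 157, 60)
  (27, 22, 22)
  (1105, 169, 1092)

(85,75,40): 40²+75² = 7225 = 85² → right
(14,5,15): 5²+14² = 221 < 225 = 15² → obtuse
(105,157,60): 60²+105² = 14625 < 24649 = 157² → obtuse
(27,22,22): 22²+22² = 968 > 729 = 27² → acute
(1105,169,1092): 169²+1092² = 1221025 = 1105² → right
1 of the 5 is acute.

1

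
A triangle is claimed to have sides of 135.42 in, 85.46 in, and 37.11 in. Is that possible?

No

The longest side is 135.42, but the other two sum to only 122.57.
122.57 < 135.42, so the triangle inequality fails.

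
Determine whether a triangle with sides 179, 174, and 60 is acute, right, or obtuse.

Compare the square of the longest side to the sum of squares of the other two: 60² + 174² = 33876 > 32041 = 179².

acute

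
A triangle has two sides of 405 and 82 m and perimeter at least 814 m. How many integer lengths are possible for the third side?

Triangle inequality: 323 < x < 487. Perimeter ≥ 814 gives x ≥ 814 − 405 − 82 = 327.
So 327 ≤ x < 487; integers 327 through 486: 160 values.

160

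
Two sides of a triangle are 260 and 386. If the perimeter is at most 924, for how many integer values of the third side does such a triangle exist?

Triangle inequality: 126 < x < 646. Perimeter ≤ 924 gives x ≤ 924 − 260 − 386 = 278.
So 126 < x ≤ 278; integers 127 through 278: 152 values.

152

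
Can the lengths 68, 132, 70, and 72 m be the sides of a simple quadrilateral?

Yes

A quadrilateral exists iff every side is shorter than the sum of the others — equivalently, the longest side is less than the sum of the rest.
Longest side 132 < 210 (sum of the remaining 3), so yes.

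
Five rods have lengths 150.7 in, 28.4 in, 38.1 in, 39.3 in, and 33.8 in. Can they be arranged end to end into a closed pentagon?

No

For a pentagon, each side must be shorter than the sum of the others.
Here the longest side is 150.7, but the remaining 4 sides sum to only 139.6.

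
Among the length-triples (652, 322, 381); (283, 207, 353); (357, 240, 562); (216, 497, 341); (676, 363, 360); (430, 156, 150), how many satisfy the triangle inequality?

(322,381,652): 322+381 > 652 → valid
(207,283,353): 207+283 > 353 → valid
(240,357,562): 240+357 > 562 → valid
(216,341,497): 216+341 > 497 → valid
(360,363,676): 360+363 > 676 → valid
(150,156,430): 150+156 ≤ 430 → not valid
5 of the 6 triples form a triangle.

5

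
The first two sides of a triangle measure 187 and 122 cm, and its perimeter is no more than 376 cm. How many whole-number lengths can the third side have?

2

Triangle inequality: 65 < x < 309. Perimeter ≤ 376 gives x ≤ 376 − 187 − 122 = 67.
So 65 < x ≤ 67; integers 66 through 67: 2 values.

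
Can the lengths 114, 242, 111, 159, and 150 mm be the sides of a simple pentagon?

Yes

A pentagon exists iff every side is shorter than the sum of the others — equivalently, the longest side is less than the sum of the rest.
Longest side 242 < 534 (sum of the remaining 4), so yes.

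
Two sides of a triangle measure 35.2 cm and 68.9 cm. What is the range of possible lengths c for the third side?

33.7 < c < 104.1 (cm)

By the triangle inequality, c must be less than 35.2 + 68.9 = 104.1 and greater than |35.2 − 68.9| = 33.7.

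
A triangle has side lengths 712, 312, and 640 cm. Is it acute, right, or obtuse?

Compare the square of the longest side to the sum of squares of the other two: 312² + 640² = 506944 = 712².

right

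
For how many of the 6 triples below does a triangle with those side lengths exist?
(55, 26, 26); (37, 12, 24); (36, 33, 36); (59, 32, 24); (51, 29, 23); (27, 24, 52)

2

(26,26,55): 26+26 ≤ 55 → not valid
(12,24,37): 12+24 ≤ 37 → not valid
(33,36,36): 33+36 > 36 → valid
(24,32,59): 24+32 ≤ 59 → not valid
(23,29,51): 23+29 > 51 → valid
(24,27,52): 24+27 ≤ 52 → not valid
2 of the 6 triples form a triangle.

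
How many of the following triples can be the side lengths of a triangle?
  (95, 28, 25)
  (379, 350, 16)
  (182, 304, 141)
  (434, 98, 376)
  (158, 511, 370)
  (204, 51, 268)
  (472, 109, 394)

4

(25,28,95): 25+28 ≤ 95 → not valid
(16,350,379): 16+350 ≤ 379 → not valid
(141,182,304): 141+182 > 304 → valid
(98,376,434): 98+376 > 434 → valid
(158,370,511): 158+370 > 511 → valid
(51,204,268): 51+204 ≤ 268 → not valid
(109,394,472): 109+394 > 472 → valid
4 of the 7 triples form a triangle.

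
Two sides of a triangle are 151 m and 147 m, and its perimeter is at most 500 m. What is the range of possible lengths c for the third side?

4 < c ≤ 202 m

Triangle inequality alone gives 4 < c < 298.
The perimeter condition gives c ≤ 500 − 151 − 147 = 202.
Intersecting the two: 4 < c ≤ 202.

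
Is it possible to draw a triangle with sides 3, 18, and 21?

The two shorter sides sum to 21, exactly equal to the longest side 21.
That gives only a degenerate (flat) triangle — the inequality must be strict.

No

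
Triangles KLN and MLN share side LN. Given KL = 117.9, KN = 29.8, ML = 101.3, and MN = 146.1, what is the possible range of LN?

From triangle KLN: |117.9 − 29.8| < LN < 117.9 + 29.8, i.e. 88.1 < LN < 147.7.
From triangle MLN: 44.8 < LN < 247.4.
Both must hold, so LN lies in the intersection.

88.1 < LN < 147.7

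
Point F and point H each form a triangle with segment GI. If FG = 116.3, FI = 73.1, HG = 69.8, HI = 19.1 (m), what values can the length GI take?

From triangle FGI: |116.3 − 73.1| < GI < 116.3 + 73.1, i.e. 43.2 < GI < 189.4.
From triangle HGI: 50.7 < GI < 88.9.
Both must hold, so GI lies in the intersection.

50.7 < GI < 88.9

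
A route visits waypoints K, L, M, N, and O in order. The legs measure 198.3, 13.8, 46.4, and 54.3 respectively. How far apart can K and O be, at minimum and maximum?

83.8 ≤ KO ≤ 312.8

The maximum is all hops collinear in one direction: 198.3 + 13.8 + 46.4 + 54.3 = 312.8.
The longest hop is 198.3; the others sum to 114.5. Folding the others back against it leaves at least 198.3 − 114.5 = 83.8.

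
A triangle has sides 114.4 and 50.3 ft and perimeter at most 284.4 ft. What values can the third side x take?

Triangle inequality alone gives 64.1 < x < 164.7.
The perimeter condition gives x ≤ 284.4 − 114.4 − 50.3 = 119.7.
Intersecting the two: 64.1 < x ≤ 119.7.

64.1 < x ≤ 119.7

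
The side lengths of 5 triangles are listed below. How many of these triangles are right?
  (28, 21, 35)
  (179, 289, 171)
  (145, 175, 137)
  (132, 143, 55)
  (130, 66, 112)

(28,21,35): 21²+28² = 1225 = 35² → right
(179,289,171): 171²+179² = 61282 < 83521 = 289² → obtuse
(145,175,137): 137²+145² = 39794 > 30625 = 175² → acute
(132,143,55): 55²+132² = 20449 = 143² → right
(130,66,112): 66²+112² = 16900 = 130² → right
3 of the 5 are right.

3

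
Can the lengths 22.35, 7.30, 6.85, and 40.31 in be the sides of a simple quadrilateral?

For a quadrilateral, each side must be shorter than the sum of the others.
Here the longest side is 40.31, but the remaining 3 sides sum to only 36.50.

No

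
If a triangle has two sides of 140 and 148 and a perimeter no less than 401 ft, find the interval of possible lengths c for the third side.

113 ≤ c < 288

Triangle inequality alone gives 8 < c < 288.
The perimeter condition gives c ≥ 401 − 140 − 148 = 113.
Intersecting the two: 113 ≤ c < 288.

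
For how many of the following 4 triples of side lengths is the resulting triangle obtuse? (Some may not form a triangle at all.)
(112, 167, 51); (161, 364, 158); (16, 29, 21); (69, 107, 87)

(112,167,51): 51+112 ≤ 167, not a triangle
(161,364,158): 158+161 ≤ 364, not a triangle
(16,29,21): 16²+21² = 697 < 841 = 29² → obtuse
(69,107,87): 69²+87² = 12330 > 11449 = 107² → acute
1 of the 4 is obtuse.

1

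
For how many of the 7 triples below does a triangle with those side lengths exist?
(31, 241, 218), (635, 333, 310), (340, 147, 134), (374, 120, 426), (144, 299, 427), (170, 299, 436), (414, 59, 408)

(31,218,241): 31+218 > 241 → valid
(310,333,635): 310+333 > 635 → valid
(134,147,340): 134+147 ≤ 340 → not valid
(120,374,426): 120+374 > 426 → valid
(144,299,427): 144+299 > 427 → valid
(170,299,436): 170+299 > 436 → valid
(59,408,414): 59+408 > 414 → valid
6 of the 7 triples form a triangle.

6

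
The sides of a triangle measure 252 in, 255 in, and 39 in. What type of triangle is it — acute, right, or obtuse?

right

Compare the square of the longest side to the sum of squares of the other two: 39² + 252² = 65025 = 255².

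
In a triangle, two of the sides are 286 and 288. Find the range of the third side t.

2 < t < 574

By the triangle inequality, t must be less than 286 + 288 = 574 and greater than |286 − 288| = 2.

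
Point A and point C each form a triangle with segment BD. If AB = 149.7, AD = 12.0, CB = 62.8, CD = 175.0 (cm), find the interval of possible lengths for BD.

From triangle ABD: |149.7 − 12.0| < BD < 149.7 + 12.0, i.e. 137.7 < BD < 161.7.
From triangle CBD: 112.2 < BD < 237.8.
Both must hold, so BD lies in the intersection.

137.7 < BD < 161.7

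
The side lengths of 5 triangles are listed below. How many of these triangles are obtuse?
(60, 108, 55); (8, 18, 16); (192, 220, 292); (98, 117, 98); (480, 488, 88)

(60,108,55): 55²+60² = 6625 < 11664 = 108² → obtuse
(8,18,16): 8²+16² = 320 < 324 = 18² → obtuse
(192,220,292): 192²+220² = 85264 = 292² → right
(98,117,98): 98²+98² = 19208 > 13689 = 117² → acute
(480,488,88): 88²+480² = 238144 = 488² → right
2 of the 5 are obtuse.

2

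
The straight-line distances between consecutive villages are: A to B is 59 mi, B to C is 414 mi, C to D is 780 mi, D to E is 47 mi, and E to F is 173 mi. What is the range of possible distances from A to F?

87 ≤ AF ≤ 1473 mi

The maximum is all hops collinear in one direction: 59 + 414 + 780 + 47 + 173 = 1473.
The longest hop is 780; the others sum to 693. Folding the others back against it leaves at least 780 − 693 = 87.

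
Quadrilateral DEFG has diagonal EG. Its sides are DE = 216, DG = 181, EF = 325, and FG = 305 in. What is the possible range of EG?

From triangle DEG: |216 − 181| < EG < 216 + 181, i.e. 35 < EG < 397.
From triangle FEG: 20 < EG < 630.
Both must hold, so EG lies in the intersection.

35 < EG < 397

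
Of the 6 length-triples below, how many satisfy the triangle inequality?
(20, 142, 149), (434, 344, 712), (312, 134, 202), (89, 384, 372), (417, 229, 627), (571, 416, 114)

(20,142,149): 20+142 > 149 → valid
(344,434,712): 344+434 > 712 → valid
(134,202,312): 134+202 > 312 → valid
(89,372,384): 89+372 > 384 → valid
(229,417,627): 229+417 > 627 → valid
(114,416,571): 114+416 ≤ 571 → not valid
5 of the 6 triples form a triangle.

5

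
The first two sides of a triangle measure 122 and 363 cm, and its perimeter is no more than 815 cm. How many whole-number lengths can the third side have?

Triangle inequality: 241 < x < 485. Perimeter ≤ 815 gives x ≤ 815 − 122 − 363 = 330.
So 241 < x ≤ 330; integers 242 through 330: 89 values.

89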